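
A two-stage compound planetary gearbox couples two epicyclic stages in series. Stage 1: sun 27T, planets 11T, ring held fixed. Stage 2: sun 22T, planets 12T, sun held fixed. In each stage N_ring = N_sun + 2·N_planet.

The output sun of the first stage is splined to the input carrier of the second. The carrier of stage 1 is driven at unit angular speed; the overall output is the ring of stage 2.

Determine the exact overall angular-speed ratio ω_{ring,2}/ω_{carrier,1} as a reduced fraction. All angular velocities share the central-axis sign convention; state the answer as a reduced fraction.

2584/621

Stage 1: N_ring = 27 + 2·11 = 49
Stage 1: 27(ω_s−ω_c) = −49(ω_r−ω_c),  ω_r=0, ω_c=1
Stage 1: ω_s = 1 − (49/27)(0−1) = 76/27
  ⇒ ω_s¹/ω_c¹ = 76/27
Stage 2: N_ring = 22 + 2·12 = 46
Stage 2: 22(ω_s−ω_c) = −46(ω_r−ω_c),  ω_s=0, ω_c=1
Stage 2: ω_r = 1 − (22/46)(0−1) = 34/23
  ⇒ ω_r²/ω_c² = 34/23
Coupling ω_c² = ω_s¹ ⇒ overall = 76/27 × 34/23 = 2584/621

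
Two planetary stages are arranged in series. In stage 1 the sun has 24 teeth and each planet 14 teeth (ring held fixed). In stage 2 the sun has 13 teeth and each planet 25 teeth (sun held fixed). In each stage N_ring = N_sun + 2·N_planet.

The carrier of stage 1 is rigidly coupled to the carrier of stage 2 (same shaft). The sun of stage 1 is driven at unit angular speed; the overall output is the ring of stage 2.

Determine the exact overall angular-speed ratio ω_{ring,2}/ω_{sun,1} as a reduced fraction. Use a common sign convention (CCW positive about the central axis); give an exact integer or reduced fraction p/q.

Stage 1: N_ring = 24 + 2·14 = 52
Stage 1: 24(ω_s−ω_c) = −52(ω_r−ω_c),  ω_r=0, ω_s=1
Stage 1: 24(1−ω_c) = −52(0−ω_c)  ⇒  76ω_c = 24  ⇒  ω_c = 6/19
  ⇒ ω_c¹/ω_s¹ = 6/19
Stage 2: N_ring = 13 + 2·25 = 63
Stage 2: 13(ω_s−ω_c) = −63(ω_r−ω_c),  ω_s=0, ω_c=1
Stage 2: ω_r = 1 − (13/63)(0−1) = 76/63
  ⇒ ω_r²/ω_c² = 76/63
Coupling ω_c² = ω_c¹ ⇒ overall = 6/19 × 76/63 = 8/21

8/21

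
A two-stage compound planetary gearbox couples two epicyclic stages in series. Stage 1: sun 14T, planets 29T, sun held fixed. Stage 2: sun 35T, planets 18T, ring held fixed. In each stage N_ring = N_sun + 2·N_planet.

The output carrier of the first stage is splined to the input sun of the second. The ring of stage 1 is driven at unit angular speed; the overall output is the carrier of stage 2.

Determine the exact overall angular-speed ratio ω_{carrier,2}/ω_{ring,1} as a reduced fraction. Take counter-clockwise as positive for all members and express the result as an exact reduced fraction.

630/2279

Stage 1: N_ring = 14 + 2·29 = 72
Stage 1: 14(ω_s−ω_c) = −72(ω_r−ω_c),  ω_s=0, ω_r=1
Stage 1: 14(0−ω_c) = −72(1−ω_c)  ⇒  86ω_c = 72  ⇒  ω_c = 36/43
  ⇒ ω_c¹/ω_r¹ = 36/43
Stage 2: N_ring = 35 + 2·18 = 71
Stage 2: 35(ω_s−ω_c) = −71(ω_r−ω_c),  ω_r=0, ω_s=1
Stage 2: 35(1−ω_c) = −71(0−ω_c)  ⇒  106ω_c = 35  ⇒  ω_c = 35/106
  ⇒ ω_c²/ω_s² = 35/106
Coupling ω_s² = ω_c¹ ⇒ overall = 36/43 × 35/106 = 630/2279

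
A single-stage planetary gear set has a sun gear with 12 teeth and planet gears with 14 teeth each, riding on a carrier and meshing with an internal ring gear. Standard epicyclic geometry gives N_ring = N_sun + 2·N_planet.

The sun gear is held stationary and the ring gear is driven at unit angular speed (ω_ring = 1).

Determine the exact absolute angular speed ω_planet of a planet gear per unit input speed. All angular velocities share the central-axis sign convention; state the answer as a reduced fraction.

N_ring = 12 + 2·14 = 40
12(ω_s−ω_c) = −40(ω_r−ω_c),  ω_s=0, ω_r=1
12(0−ω_c) = −40(1−ω_c)  ⇒  52ω_c = 40  ⇒  ω_c = 10/13
sun–planet: 12·(0−10/13) = −14·(ω_p−ω_c)  ⇒  ω_p−ω_c = −(12/14)·(-10/13) = 60/91
ω_p = 10/13 + 60/91 = 10/7

10/7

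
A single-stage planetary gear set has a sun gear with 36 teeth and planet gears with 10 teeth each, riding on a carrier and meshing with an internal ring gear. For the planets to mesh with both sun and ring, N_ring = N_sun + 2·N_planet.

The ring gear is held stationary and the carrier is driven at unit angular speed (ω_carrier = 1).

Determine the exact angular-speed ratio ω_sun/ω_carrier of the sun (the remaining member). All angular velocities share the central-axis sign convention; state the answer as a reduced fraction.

N_ring = 36 + 2·10 = 56
36(ω_s−ω_c) = −56(ω_r−ω_c),  ω_r=0, ω_c=1
ω_s = 1 − (56/36)(0−1) = 23/9
ω_s/ω_c = 23/9

23/9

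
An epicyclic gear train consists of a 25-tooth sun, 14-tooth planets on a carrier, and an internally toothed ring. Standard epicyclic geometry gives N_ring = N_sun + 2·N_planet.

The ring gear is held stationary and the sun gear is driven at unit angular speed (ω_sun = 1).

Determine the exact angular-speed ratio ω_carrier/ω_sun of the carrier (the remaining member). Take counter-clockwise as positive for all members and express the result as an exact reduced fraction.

N_ring = 25 + 2·14 = 53
25(ω_s−ω_c) = −53(ω_r−ω_c),  ω_r=0, ω_s=1
25(1−ω_c) = −53(0−ω_c)  ⇒  78ω_c = 25  ⇒  ω_c = 25/78
ω_c/ω_s = 25/78

25/78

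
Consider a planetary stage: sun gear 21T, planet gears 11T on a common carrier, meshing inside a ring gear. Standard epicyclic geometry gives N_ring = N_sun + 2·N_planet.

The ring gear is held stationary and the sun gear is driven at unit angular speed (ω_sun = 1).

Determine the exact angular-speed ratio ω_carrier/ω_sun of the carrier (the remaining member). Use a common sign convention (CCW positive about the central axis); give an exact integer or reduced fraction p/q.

N_ring = 21 + 2·11 = 43
21(ω_s−ω_c) = −43(ω_r−ω_c),  ω_r=0, ω_s=1
21(1−ω_c) = −43(0−ω_c)  ⇒  64ω_c = 21  ⇒  ω_c = 21/64
ω_c/ω_s = 21/64

21/64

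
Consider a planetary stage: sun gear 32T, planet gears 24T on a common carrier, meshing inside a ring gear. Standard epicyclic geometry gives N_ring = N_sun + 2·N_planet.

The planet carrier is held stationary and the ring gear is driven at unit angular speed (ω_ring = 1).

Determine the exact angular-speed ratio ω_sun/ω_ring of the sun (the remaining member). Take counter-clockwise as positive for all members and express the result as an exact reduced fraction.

-5/2

N_ring = 32 + 2·24 = 80
32(ω_s−ω_c) = −80(ω_r−ω_c),  ω_c=0, ω_r=1
ω_s = 0 − (80/32)(1−0) = -5/2
ω_s/ω_r = -5/2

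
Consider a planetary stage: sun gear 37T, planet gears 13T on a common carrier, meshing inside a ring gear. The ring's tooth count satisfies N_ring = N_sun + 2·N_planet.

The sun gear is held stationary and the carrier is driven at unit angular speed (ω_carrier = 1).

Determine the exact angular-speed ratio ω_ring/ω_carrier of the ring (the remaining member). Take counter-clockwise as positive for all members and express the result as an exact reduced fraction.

N_ring = 37 + 2·13 = 63
37(ω_s−ω_c) = −63(ω_r−ω_c),  ω_s=0, ω_c=1
ω_r = 1 − (37/63)(0−1) = 100/63
ω_r/ω_c = 100/63

100/63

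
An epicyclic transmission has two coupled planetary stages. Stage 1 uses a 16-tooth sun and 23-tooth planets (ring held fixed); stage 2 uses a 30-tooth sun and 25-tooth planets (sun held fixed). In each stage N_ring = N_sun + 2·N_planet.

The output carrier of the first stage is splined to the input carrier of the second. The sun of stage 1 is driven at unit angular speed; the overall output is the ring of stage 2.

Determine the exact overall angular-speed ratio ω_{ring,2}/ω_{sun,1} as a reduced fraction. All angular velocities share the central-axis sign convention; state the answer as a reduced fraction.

11/39

Stage 1: N_ring = 16 + 2·23 = 62
Stage 1: 16(ω_s−ω_c) = −62(ω_r−ω_c),  ω_r=0, ω_s=1
Stage 1: 16(1−ω_c) = −62(0−ω_c)  ⇒  78ω_c = 16  ⇒  ω_c = 8/39
  ⇒ ω_c¹/ω_s¹ = 8/39
Stage 2: N_ring = 30 + 2·25 = 80
Stage 2: 30(ω_s−ω_c) = −80(ω_r−ω_c),  ω_s=0, ω_c=1
Stage 2: ω_r = 1 − (30/80)(0−1) = 11/8
  ⇒ ω_r²/ω_c² = 11/8
Coupling ω_c² = ω_c¹ ⇒ overall = 8/39 × 11/8 = 11/39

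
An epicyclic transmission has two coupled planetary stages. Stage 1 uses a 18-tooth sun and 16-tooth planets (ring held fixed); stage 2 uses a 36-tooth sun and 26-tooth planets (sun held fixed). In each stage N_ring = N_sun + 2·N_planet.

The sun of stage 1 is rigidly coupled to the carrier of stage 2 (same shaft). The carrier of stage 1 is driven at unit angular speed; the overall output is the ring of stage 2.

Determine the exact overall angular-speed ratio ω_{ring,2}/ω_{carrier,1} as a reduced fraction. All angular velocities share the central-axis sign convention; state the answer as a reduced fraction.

527/99

Stage 1: N_ring = 18 + 2·16 = 50
Stage 1: 18(ω_s−ω_c) = −50(ω_r−ω_c),  ω_r=0, ω_c=1
Stage 1: ω_s = 1 − (50/18)(0−1) = 34/9
  ⇒ ω_s¹/ω_c¹ = 34/9
Stage 2: N_ring = 36 + 2·26 = 88
Stage 2: 36(ω_s−ω_c) = −88(ω_r−ω_c),  ω_s=0, ω_c=1
Stage 2: ω_r = 1 − (36/88)(0−1) = 31/22
  ⇒ ω_r²/ω_c² = 31/22
Coupling ω_c² = ω_s¹ ⇒ overall = 34/9 × 31/22 = 527/99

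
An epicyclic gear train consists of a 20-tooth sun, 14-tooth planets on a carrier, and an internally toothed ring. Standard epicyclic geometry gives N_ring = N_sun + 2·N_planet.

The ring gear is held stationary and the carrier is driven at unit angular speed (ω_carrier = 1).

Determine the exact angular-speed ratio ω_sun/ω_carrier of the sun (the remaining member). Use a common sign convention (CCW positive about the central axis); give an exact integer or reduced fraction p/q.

N_ring = 20 + 2·14 = 48
20(ω_s−ω_c) = −48(ω_r−ω_c),  ω_r=0, ω_c=1
ω_s = 1 − (48/20)(0−1) = 17/5
ω_s/ω_c = 17/5

17/5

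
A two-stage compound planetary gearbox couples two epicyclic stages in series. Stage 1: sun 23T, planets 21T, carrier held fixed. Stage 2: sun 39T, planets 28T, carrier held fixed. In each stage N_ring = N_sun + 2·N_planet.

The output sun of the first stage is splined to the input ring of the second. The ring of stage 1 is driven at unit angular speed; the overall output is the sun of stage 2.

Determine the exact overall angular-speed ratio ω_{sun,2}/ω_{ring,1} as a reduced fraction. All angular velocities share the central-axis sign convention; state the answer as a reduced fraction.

475/69

Stage 1: N_ring = 23 + 2·21 = 65
Stage 1: 23(ω_s−ω_c) = −65(ω_r−ω_c),  ω_c=0, ω_r=1
Stage 1: ω_s = 0 − (65/23)(1−0) = -65/23
  ⇒ ω_s¹/ω_r¹ = -65/23
Stage 2: N_ring = 39 + 2·28 = 95
Stage 2: 39(ω_s−ω_c) = −95(ω_r−ω_c),  ω_c=0, ω_r=1
Stage 2: ω_s = 0 − (95/39)(1−0) = -95/39
  ⇒ ω_s²/ω_r² = -95/39
Coupling ω_r² = ω_s¹ ⇒ overall = -65/23 × -95/39 = 475/69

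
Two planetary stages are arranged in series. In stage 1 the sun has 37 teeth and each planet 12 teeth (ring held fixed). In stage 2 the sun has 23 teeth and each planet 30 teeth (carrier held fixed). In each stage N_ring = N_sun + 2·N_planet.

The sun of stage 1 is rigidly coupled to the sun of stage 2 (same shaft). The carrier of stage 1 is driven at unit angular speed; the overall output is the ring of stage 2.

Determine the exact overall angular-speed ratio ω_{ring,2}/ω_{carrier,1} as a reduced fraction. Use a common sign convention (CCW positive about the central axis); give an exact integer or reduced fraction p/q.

Stage 1: N_ring = 37 + 2·12 = 61
Stage 1: 37(ω_s−ω_c) = −61(ω_r−ω_c),  ω_r=0, ω_c=1
Stage 1: ω_s = 1 − (61/37)(0−1) = 98/37
  ⇒ ω_s¹/ω_c¹ = 98/37
Stage 2: N_ring = 23 + 2·30 = 83
Stage 2: 23(ω_s−ω_c) = −83(ω_r−ω_c),  ω_c=0, ω_s=1
Stage 2: ω_r = 0 − (23/83)(1−0) = -23/83
  ⇒ ω_r²/ω_s² = -23/83
Coupling ω_s² = ω_s¹ ⇒ overall = 98/37 × -23/83 = -2254/3071

-2254/3071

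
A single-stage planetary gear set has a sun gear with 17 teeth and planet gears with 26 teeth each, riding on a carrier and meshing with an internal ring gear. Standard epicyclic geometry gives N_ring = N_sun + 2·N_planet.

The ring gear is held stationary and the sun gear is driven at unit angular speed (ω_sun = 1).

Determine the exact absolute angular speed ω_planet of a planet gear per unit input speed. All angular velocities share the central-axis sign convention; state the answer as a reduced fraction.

-17/52

N_ring = 17 + 2·26 = 69
17(ω_s−ω_c) = −69(ω_r−ω_c),  ω_r=0, ω_s=1
17(1−ω_c) = −69(0−ω_c)  ⇒  86ω_c = 17  ⇒  ω_c = 17/86
sun–planet: 17·(1−17/86) = −26·(ω_p−ω_c)  ⇒  ω_p−ω_c = −(17/26)·(69/86) = -1173/2236
ω_p = 17/86 − 1173/2236 = -17/52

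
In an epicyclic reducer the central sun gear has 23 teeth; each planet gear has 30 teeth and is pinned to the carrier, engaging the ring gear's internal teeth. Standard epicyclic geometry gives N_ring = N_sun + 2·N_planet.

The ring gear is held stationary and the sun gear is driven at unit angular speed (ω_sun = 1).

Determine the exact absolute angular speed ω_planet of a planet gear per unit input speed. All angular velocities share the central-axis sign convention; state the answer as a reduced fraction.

N_ring = 23 + 2·30 = 83
23(ω_s−ω_c) = −83(ω_r−ω_c),  ω_r=0, ω_s=1
23(1−ω_c) = −83(0−ω_c)  ⇒  106ω_c = 23  ⇒  ω_c = 23/106
sun–planet: 23·(1−23/106) = −30·(ω_p−ω_c)  ⇒  ω_p−ω_c = −(23/30)·(83/106) = -1909/3180
ω_p = 23/106 − 1909/3180 = -23/60

-23/60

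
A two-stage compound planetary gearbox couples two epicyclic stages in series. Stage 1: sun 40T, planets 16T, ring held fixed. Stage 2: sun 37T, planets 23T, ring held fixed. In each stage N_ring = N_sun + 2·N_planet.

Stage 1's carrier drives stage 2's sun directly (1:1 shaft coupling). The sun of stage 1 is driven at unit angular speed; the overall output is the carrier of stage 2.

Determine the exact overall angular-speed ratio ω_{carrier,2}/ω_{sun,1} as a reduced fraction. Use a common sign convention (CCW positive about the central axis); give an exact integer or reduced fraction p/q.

37/336

Stage 1: N_ring = 40 + 2·16 = 72
Stage 1: 40(ω_s−ω_c) = −72(ω_r−ω_c),  ω_r=0, ω_s=1
Stage 1: 40(1−ω_c) = −72(0−ω_c)  ⇒  112ω_c = 40  ⇒  ω_c = 5/14
  ⇒ ω_c¹/ω_s¹ = 5/14
Stage 2: N_ring = 37 + 2·23 = 83
Stage 2: 37(ω_s−ω_c) = −83(ω_r−ω_c),  ω_r=0, ω_s=1
Stage 2: 37(1−ω_c) = −83(0−ω_c)  ⇒  120ω_c = 37  ⇒  ω_c = 37/120
  ⇒ ω_c²/ω_s² = 37/120
Coupling ω_s² = ω_c¹ ⇒ overall = 5/14 × 37/120 = 37/336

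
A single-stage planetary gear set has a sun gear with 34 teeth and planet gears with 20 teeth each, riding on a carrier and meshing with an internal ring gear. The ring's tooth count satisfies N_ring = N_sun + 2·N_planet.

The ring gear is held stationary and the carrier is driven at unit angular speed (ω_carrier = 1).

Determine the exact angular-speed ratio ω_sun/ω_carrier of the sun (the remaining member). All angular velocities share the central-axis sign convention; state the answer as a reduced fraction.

N_ring = 34 + 2·20 = 74
34(ω_s−ω_c) = −74(ω_r−ω_c),  ω_r=0, ω_c=1
ω_s = 1 − (74/34)(0−1) = 54/17
ω_s/ω_c = 54/17

54/17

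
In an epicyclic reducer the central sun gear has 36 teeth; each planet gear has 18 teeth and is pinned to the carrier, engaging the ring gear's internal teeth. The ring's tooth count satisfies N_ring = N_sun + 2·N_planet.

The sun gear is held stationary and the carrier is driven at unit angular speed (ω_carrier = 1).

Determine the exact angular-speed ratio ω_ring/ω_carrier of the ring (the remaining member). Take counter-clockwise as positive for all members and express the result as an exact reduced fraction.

3/2

N_ring = 36 + 2·18 = 72
36(ω_s−ω_c) = −72(ω_r−ω_c),  ω_s=0, ω_c=1
ω_r = 1 − (36/72)(0−1) = 3/2
ω_r/ω_c = 3/2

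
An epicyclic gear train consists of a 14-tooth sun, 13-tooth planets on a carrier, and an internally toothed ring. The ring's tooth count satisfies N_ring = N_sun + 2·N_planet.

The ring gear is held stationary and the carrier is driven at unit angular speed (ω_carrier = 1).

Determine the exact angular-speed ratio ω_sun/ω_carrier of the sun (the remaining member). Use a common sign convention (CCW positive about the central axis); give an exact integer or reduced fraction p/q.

27/7

N_ring = 14 + 2·13 = 40
14(ω_s−ω_c) = −40(ω_r−ω_c),  ω_r=0, ω_c=1
ω_s = 1 − (40/14)(0−1) = 27/7
ω_s/ω_c = 27/7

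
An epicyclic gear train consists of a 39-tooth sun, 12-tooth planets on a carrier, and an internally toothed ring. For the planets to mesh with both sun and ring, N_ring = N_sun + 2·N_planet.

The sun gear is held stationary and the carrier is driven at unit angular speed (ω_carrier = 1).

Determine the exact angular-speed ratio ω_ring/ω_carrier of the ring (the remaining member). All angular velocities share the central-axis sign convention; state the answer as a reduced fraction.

N_ring = 39 + 2·12 = 63
39(ω_s−ω_c) = −63(ω_r−ω_c),  ω_s=0, ω_c=1
ω_r = 1 − (39/63)(0−1) = 34/21
ω_r/ω_c = 34/21

34/21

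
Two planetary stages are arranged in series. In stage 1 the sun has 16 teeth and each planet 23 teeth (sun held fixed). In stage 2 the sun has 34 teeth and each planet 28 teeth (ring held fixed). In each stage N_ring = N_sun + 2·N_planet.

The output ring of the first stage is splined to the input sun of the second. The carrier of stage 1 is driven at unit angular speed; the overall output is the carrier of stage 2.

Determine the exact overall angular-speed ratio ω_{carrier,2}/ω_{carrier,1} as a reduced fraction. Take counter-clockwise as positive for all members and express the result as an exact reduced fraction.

663/1922

Stage 1: N_ring = 16 + 2·23 = 62
Stage 1: 16(ω_s−ω_c) = −62(ω_r−ω_c),  ω_s=0, ω_c=1
Stage 1: ω_r = 1 − (16/62)(0−1) = 39/31
  ⇒ ω_r¹/ω_c¹ = 39/31
Stage 2: N_ring = 34 + 2·28 = 90
Stage 2: 34(ω_s−ω_c) = −90(ω_r−ω_c),  ω_r=0, ω_s=1
Stage 2: 34(1−ω_c) = −90(0−ω_c)  ⇒  124ω_c = 34  ⇒  ω_c = 17/62
  ⇒ ω_c²/ω_s² = 17/62
Coupling ω_s² = ω_r¹ ⇒ overall = 39/31 × 17/62 = 663/1922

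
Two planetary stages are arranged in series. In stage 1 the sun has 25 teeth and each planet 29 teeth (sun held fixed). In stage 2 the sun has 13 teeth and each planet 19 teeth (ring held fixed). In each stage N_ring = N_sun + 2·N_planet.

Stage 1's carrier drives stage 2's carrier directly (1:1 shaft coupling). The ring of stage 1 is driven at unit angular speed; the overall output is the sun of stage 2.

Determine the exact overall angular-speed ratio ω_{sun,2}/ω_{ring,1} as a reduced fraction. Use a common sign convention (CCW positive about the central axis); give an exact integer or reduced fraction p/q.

Stage 1: N_ring = 25 + 2·29 = 83
Stage 1: 25(ω_s−ω_c) = −83(ω_r−ω_c),  ω_s=0, ω_r=1
Stage 1: 25(0−ω_c) = −83(1−ω_c)  ⇒  108ω_c = 83  ⇒  ω_c = 83/108
  ⇒ ω_c¹/ω_r¹ = 83/108
Stage 2: N_ring = 13 + 2·19 = 51
Stage 2: 13(ω_s−ω_c) = −51(ω_r−ω_c),  ω_r=0, ω_c=1
Stage 2: ω_s = 1 − (51/13)(0−1) = 64/13
  ⇒ ω_s²/ω_c² = 64/13
Coupling ω_c² = ω_c¹ ⇒ overall = 83/108 × 64/13 = 1328/351

1328/351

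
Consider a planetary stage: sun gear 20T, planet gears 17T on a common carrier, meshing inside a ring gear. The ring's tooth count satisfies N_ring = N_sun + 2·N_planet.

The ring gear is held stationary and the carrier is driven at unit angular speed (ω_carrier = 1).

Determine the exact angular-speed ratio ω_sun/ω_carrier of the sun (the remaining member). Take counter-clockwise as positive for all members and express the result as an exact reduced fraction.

N_ring = 20 + 2·17 = 54
20(ω_s−ω_c) = −54(ω_r−ω_c),  ω_r=0, ω_c=1
ω_s = 1 − (54/20)(0−1) = 37/10
ω_s/ω_c = 37/10

37/10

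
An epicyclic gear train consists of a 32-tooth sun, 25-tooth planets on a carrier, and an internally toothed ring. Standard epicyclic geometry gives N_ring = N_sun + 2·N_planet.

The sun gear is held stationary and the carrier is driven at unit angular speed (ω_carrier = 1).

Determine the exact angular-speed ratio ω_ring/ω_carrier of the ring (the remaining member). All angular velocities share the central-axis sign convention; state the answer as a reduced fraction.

57/41

N_ring = 32 + 2·25 = 82
32(ω_s−ω_c) = −82(ω_r−ω_c),  ω_s=0, ω_c=1
ω_r = 1 − (32/82)(0−1) = 57/41
ω_r/ω_c = 57/41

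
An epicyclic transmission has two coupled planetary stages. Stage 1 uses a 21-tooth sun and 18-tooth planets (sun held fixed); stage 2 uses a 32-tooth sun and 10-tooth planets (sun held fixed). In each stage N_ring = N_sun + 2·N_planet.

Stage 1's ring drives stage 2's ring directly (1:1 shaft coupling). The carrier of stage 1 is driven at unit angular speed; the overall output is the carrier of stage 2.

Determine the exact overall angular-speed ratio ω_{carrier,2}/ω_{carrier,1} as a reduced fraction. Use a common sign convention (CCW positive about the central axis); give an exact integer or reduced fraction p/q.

338/399

Stage 1: N_ring = 21 + 2·18 = 57
Stage 1: 21(ω_s−ω_c) = −57(ω_r−ω_c),  ω_s=0, ω_c=1
Stage 1: ω_r = 1 − (21/57)(0−1) = 26/19
  ⇒ ω_r¹/ω_c¹ = 26/19
Stage 2: N_ring = 32 + 2·10 = 52
Stage 2: 32(ω_s−ω_c) = −52(ω_r−ω_c),  ω_s=0, ω_r=1
Stage 2: 32(0−ω_c) = −52(1−ω_c)  ⇒  84ω_c = 52  ⇒  ω_c = 13/21
  ⇒ ω_c²/ω_r² = 13/21
Coupling ω_r² = ω_r¹ ⇒ overall = 26/19 × 13/21 = 338/399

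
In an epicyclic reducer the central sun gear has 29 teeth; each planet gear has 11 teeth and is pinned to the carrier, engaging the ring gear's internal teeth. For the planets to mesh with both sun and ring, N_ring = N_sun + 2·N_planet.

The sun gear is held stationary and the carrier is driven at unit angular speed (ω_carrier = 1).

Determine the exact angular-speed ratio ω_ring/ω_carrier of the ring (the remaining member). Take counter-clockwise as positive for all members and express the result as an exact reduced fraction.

N_ring = 29 + 2·11 = 51
29(ω_s−ω_c) = −51(ω_r−ω_c),  ω_s=0, ω_c=1
ω_r = 1 − (29/51)(0−1) = 80/51
ω_r/ω_c = 80/51

80/51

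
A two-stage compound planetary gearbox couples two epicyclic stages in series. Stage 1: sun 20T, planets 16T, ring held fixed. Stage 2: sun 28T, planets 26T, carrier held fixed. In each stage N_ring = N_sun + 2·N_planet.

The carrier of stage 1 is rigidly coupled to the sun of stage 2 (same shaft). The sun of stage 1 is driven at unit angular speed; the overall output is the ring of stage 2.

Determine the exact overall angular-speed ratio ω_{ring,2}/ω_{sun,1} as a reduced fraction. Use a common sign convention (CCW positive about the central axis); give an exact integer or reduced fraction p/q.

Stage 1: N_ring = 20 + 2·16 = 52
Stage 1: 20(ω_s−ω_c) = −52(ω_r−ω_c),  ω_r=0, ω_s=1
Stage 1: 20(1−ω_c) = −52(0−ω_c)  ⇒  72ω_c = 20  ⇒  ω_c = 5/18
  ⇒ ω_c¹/ω_s¹ = 5/18
Stage 2: N_ring = 28 + 2·26 = 80
Stage 2: 28(ω_s−ω_c) = −80(ω_r−ω_c),  ω_c=0, ω_s=1
Stage 2: ω_r = 0 − (28/80)(1−0) = -7/20
  ⇒ ω_r²/ω_s² = -7/20
Coupling ω_s² = ω_c¹ ⇒ overall = 5/18 × -7/20 = -7/72

-7/72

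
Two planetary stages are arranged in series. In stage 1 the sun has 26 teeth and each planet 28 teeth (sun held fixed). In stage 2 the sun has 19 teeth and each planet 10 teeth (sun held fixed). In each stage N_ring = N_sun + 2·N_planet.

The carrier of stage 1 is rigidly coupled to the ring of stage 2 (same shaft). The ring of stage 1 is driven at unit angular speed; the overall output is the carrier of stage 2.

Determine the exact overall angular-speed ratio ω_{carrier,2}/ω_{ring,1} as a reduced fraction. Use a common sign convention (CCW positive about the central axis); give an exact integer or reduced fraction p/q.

533/1044

Stage 1: N_ring = 26 + 2·28 = 82
Stage 1: 26(ω_s−ω_c) = −82(ω_r−ω_c),  ω_s=0, ω_r=1
Stage 1: 26(0−ω_c) = −82(1−ω_c)  ⇒  108ω_c = 82  ⇒  ω_c = 41/54
  ⇒ ω_c¹/ω_r¹ = 41/54
Stage 2: N_ring = 19 + 2·10 = 39
Stage 2: 19(ω_s−ω_c) = −39(ω_r−ω_c),  ω_s=0, ω_r=1
Stage 2: 19(0−ω_c) = −39(1−ω_c)  ⇒  58ω_c = 39  ⇒  ω_c = 39/58
  ⇒ ω_c²/ω_r² = 39/58
Coupling ω_r² = ω_c¹ ⇒ overall = 41/54 × 39/58 = 533/1044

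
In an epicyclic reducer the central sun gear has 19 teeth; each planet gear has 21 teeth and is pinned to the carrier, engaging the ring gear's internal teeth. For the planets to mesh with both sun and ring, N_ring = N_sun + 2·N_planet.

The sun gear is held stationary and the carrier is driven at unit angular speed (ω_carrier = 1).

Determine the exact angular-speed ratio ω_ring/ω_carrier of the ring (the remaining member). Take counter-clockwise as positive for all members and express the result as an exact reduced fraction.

80/61

N_ring = 19 + 2·21 = 61
19(ω_s−ω_c) = −61(ω_r−ω_c),  ω_s=0, ω_c=1
ω_r = 1 − (19/61)(0−1) = 80/61
ω_r/ω_c = 80/61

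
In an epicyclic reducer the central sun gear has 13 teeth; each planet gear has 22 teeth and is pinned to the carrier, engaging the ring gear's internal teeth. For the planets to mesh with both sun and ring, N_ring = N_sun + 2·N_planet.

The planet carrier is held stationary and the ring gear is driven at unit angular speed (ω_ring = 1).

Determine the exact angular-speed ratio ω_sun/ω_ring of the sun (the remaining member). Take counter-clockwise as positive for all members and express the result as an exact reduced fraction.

N_ring = 13 + 2·22 = 57
13(ω_s−ω_c) = −57(ω_r−ω_c),  ω_c=0, ω_r=1
ω_s = 0 − (57/13)(1−0) = -57/13
ω_s/ω_r = -57/13

-57/13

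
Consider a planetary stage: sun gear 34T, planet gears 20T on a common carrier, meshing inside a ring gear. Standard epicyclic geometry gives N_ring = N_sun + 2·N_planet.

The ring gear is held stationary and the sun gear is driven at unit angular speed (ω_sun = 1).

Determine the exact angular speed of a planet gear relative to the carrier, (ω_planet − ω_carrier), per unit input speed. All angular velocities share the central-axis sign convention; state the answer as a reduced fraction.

N_ring = 34 + 2·20 = 74
34(ω_s−ω_c) = −74(ω_r−ω_c),  ω_r=0, ω_s=1
34(1−ω_c) = −74(0−ω_c)  ⇒  108ω_c = 34  ⇒  ω_c = 17/54
sun–planet: 34·(1−17/54) = −20·(ω_p−ω_c)  ⇒  ω_p−ω_c = −(34/20)·(37/54) = -629/540

-629/540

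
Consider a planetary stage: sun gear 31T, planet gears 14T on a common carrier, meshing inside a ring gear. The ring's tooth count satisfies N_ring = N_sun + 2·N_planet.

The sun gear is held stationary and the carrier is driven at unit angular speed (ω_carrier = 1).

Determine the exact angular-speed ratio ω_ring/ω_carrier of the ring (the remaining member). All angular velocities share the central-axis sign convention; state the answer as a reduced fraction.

N_ring = 31 + 2·14 = 59
31(ω_s−ω_c) = −59(ω_r−ω_c),  ω_s=0, ω_c=1
ω_r = 1 − (31/59)(0−1) = 90/59
ω_r/ω_c = 90/59

90/59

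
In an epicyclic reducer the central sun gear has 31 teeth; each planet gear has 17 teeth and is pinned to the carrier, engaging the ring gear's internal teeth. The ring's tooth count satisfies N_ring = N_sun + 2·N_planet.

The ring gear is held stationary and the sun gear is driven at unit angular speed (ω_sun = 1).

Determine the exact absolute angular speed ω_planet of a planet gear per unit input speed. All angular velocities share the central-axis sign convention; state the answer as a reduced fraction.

-31/34

N_ring = 31 + 2·17 = 65
31(ω_s−ω_c) = −65(ω_r−ω_c),  ω_r=0, ω_s=1
31(1−ω_c) = −65(0−ω_c)  ⇒  96ω_c = 31  ⇒  ω_c = 31/96
sun–planet: 31·(1−31/96) = −17·(ω_p−ω_c)  ⇒  ω_p−ω_c = −(31/17)·(65/96) = -2015/1632
ω_p = 31/96 − 2015/1632 = -31/34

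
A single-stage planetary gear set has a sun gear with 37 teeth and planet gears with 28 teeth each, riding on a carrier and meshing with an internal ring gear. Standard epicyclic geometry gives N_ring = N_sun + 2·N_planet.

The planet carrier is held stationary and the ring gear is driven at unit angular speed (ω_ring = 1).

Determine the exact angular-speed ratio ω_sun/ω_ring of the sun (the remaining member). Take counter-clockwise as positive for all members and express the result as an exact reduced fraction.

N_ring = 37 + 2·28 = 93
37(ω_s−ω_c) = −93(ω_r−ω_c),  ω_c=0, ω_r=1
ω_s = 0 − (93/37)(1−0) = -93/37
ω_s/ω_r = -93/37

-93/37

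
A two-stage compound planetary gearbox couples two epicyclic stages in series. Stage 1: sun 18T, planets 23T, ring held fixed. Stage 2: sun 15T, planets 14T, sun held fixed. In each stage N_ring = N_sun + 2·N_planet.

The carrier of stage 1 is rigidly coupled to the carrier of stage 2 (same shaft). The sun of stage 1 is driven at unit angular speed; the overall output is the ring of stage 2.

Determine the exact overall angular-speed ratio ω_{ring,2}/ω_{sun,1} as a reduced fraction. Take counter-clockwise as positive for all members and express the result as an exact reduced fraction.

Stage 1: N_ring = 18 + 2·23 = 64
Stage 1: 18(ω_s−ω_c) = −64(ω_r−ω_c),  ω_r=0, ω_s=1
Stage 1: 18(1−ω_c) = −64(0−ω_c)  ⇒  82ω_c = 18  ⇒  ω_c = 9/41
  ⇒ ω_c¹/ω_s¹ = 9/41
Stage 2: N_ring = 15 + 2·14 = 43
Stage 2: 15(ω_s−ω_c) = −43(ω_r−ω_c),  ω_s=0, ω_c=1
Stage 2: ω_r = 1 − (15/43)(0−1) = 58/43
  ⇒ ω_r²/ω_c² = 58/43
Coupling ω_c² = ω_c¹ ⇒ overall = 9/41 × 58/43 = 522/1763

522/1763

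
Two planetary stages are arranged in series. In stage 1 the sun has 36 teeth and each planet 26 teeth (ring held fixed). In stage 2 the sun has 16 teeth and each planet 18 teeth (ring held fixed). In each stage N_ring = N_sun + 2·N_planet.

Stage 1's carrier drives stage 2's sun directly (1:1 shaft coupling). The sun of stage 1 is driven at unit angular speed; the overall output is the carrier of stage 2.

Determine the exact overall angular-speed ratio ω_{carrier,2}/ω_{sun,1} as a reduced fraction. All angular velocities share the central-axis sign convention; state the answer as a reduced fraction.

Stage 1: N_ring = 36 + 2·26 = 88
Stage 1: 36(ω_s−ω_c) = −88(ω_r−ω_c),  ω_r=0, ω_s=1
Stage 1: 36(1−ω_c) = −88(0−ω_c)  ⇒  124ω_c = 36  ⇒  ω_c = 9/31
  ⇒ ω_c¹/ω_s¹ = 9/31
Stage 2: N_ring = 16 + 2·18 = 52
Stage 2: 16(ω_s−ω_c) = −52(ω_r−ω_c),  ω_r=0, ω_s=1
Stage 2: 16(1−ω_c) = −52(0−ω_c)  ⇒  68ω_c = 16  ⇒  ω_c = 4/17
  ⇒ ω_c²/ω_s² = 4/17
Coupling ω_s² = ω_c¹ ⇒ overall = 9/31 × 4/17 = 36/527

36/527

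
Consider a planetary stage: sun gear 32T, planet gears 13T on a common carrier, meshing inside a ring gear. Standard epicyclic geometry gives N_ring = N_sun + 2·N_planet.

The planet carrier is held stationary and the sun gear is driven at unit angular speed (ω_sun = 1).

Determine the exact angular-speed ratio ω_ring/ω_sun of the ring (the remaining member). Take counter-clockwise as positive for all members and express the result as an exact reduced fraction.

N_ring = 32 + 2·13 = 58
32(ω_s−ω_c) = −58(ω_r−ω_c),  ω_c=0, ω_s=1
ω_r = 0 − (32/58)(1−0) = -16/29
ω_r/ω_s = -16/29

-16/29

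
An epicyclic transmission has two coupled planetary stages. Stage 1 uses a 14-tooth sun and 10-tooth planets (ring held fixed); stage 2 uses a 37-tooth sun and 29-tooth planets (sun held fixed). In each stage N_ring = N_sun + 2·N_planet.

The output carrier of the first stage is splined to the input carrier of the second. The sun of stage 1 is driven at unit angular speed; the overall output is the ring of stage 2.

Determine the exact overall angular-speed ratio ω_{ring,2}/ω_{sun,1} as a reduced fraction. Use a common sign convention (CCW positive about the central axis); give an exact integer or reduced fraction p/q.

Stage 1: N_ring = 14 + 2·10 = 34
Stage 1: 14(ω_s−ω_c) = −34(ω_r−ω_c),  ω_r=0, ω_s=1
Stage 1: 14(1−ω_c) = −34(0−ω_c)  ⇒  48ω_c = 14  ⇒  ω_c = 7/24
  ⇒ ω_c¹/ω_s¹ = 7/24
Stage 2: N_ring = 37 + 2·29 = 95
Stage 2: 37(ω_s−ω_c) = −95(ω_r−ω_c),  ω_s=0, ω_c=1
Stage 2: ω_r = 1 − (37/95)(0−1) = 132/95
  ⇒ ω_r²/ω_c² = 132/95
Coupling ω_c² = ω_c¹ ⇒ overall = 7/24 × 132/95 = 77/190

77/190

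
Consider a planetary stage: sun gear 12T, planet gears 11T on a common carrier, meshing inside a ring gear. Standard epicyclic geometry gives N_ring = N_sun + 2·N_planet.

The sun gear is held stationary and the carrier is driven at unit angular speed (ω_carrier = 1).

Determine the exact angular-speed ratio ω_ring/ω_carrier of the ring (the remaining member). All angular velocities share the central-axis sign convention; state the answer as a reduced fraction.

N_ring = 12 + 2·11 = 34
12(ω_s−ω_c) = −34(ω_r−ω_c),  ω_s=0, ω_c=1
ω_r = 1 − (12/34)(0−1) = 23/17
ω_r/ω_c = 23/17

23/17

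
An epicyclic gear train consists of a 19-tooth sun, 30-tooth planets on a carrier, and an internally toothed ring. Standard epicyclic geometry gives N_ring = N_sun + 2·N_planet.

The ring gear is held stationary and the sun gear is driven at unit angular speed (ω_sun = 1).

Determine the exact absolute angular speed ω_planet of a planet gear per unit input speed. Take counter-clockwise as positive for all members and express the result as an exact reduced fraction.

-19/60

N_ring = 19 + 2·30 = 79
19(ω_s−ω_c) = −79(ω_r−ω_c),  ω_r=0, ω_s=1
19(1−ω_c) = −79(0−ω_c)  ⇒  98ω_c = 19  ⇒  ω_c = 19/98
sun–planet: 19·(1−19/98) = −30·(ω_p−ω_c)  ⇒  ω_p−ω_c = −(19/30)·(79/98) = -1501/2940
ω_p = 19/98 − 1501/2940 = -19/60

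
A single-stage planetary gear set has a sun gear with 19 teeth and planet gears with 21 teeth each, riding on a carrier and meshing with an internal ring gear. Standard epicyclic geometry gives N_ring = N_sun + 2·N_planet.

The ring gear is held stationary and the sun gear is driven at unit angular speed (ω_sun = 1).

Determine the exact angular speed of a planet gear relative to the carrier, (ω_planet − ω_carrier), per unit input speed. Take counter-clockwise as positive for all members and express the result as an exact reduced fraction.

-1159/1680

N_ring = 19 + 2·21 = 61
19(ω_s−ω_c) = −61(ω_r−ω_c),  ω_r=0, ω_s=1
19(1−ω_c) = −61(0−ω_c)  ⇒  80ω_c = 19  ⇒  ω_c = 19/80
sun–planet: 19·(1−19/80) = −21·(ω_p−ω_c)  ⇒  ω_p−ω_c = −(19/21)·(61/80) = -1159/1680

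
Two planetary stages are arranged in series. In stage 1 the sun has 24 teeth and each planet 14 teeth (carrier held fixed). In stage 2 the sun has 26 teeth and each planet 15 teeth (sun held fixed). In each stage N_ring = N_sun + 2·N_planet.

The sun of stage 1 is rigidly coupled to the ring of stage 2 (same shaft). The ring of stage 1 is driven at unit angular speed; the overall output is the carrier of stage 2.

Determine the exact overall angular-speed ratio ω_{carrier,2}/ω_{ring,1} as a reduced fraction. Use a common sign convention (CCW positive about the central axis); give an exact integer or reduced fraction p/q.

Stage 1: N_ring = 24 + 2·14 = 52
Stage 1: 24(ω_s−ω_c) = −52(ω_r−ω_c),  ω_c=0, ω_r=1
Stage 1: ω_s = 0 − (52/24)(1−0) = -13/6
  ⇒ ω_s¹/ω_r¹ = -13/6
Stage 2: N_ring = 26 + 2·15 = 56
Stage 2: 26(ω_s−ω_c) = −56(ω_r−ω_c),  ω_s=0, ω_r=1
Stage 2: 26(0−ω_c) = −56(1−ω_c)  ⇒  82ω_c = 56  ⇒  ω_c = 28/41
  ⇒ ω_c²/ω_r² = 28/41
Coupling ω_r² = ω_s¹ ⇒ overall = -13/6 × 28/41 = -182/123

-182/123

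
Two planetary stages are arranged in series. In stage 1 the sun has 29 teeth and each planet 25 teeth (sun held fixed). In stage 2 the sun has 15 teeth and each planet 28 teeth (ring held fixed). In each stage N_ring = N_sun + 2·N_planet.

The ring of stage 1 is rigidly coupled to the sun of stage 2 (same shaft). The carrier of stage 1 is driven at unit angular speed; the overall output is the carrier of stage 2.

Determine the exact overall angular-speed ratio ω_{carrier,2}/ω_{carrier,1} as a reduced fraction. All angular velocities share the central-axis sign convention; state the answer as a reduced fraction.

Stage 1: N_ring = 29 + 2·25 = 79
Stage 1: 29(ω_s−ω_c) = −79(ω_r−ω_c),  ω_s=0, ω_c=1
Stage 1: ω_r = 1 − (29/79)(0−1) = 108/79
  ⇒ ω_r¹/ω_c¹ = 108/79
Stage 2: N_ring = 15 + 2·28 = 71
Stage 2: 15(ω_s−ω_c) = −71(ω_r−ω_c),  ω_r=0, ω_s=1
Stage 2: 15(1−ω_c) = −71(0−ω_c)  ⇒  86ω_c = 15  ⇒  ω_c = 15/86
  ⇒ ω_c²/ω_s² = 15/86
Coupling ω_s² = ω_r¹ ⇒ overall = 108/79 × 15/86 = 810/3397

810/3397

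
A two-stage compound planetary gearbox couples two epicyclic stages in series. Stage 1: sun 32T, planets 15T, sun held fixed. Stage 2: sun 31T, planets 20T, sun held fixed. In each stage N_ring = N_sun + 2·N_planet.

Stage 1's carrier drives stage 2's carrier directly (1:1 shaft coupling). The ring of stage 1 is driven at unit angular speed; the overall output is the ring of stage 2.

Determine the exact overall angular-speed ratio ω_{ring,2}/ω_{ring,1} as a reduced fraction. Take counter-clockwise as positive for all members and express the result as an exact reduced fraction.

3162/3337

Stage 1: N_ring = 32 + 2·15 = 62
Stage 1: 32(ω_s−ω_c) = −62(ω_r−ω_c),  ω_s=0, ω_r=1
Stage 1: 32(0−ω_c) = −62(1−ω_c)  ⇒  94ω_c = 62  ⇒  ω_c = 31/47
  ⇒ ω_c¹/ω_r¹ = 31/47
Stage 2: N_ring = 31 + 2·20 = 71
Stage 2: 31(ω_s−ω_c) = −71(ω_r−ω_c),  ω_s=0, ω_c=1
Stage 2: ω_r = 1 − (31/71)(0−1) = 102/71
  ⇒ ω_r²/ω_c² = 102/71
Coupling ω_c² = ω_c¹ ⇒ overall = 31/47 × 102/71 = 3162/3337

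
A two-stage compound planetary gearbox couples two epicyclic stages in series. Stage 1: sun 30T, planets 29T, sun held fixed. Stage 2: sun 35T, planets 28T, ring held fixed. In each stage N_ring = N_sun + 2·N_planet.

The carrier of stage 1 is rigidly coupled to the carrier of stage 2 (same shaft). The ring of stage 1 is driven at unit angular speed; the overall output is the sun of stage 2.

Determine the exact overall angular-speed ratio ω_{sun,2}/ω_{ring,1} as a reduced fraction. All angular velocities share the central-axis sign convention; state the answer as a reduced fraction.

Stage 1: N_ring = 30 + 2·29 = 88
Stage 1: 30(ω_s−ω_c) = −88(ω_r−ω_c),  ω_s=0, ω_r=1
Stage 1: 30(0−ω_c) = −88(1−ω_c)  ⇒  118ω_c = 88  ⇒  ω_c = 44/59
  ⇒ ω_c¹/ω_r¹ = 44/59
Stage 2: N_ring = 35 + 2·28 = 91
Stage 2: 35(ω_s−ω_c) = −91(ω_r−ω_c),  ω_r=0, ω_c=1
Stage 2: ω_s = 1 − (91/35)(0−1) = 18/5
  ⇒ ω_s²/ω_c² = 18/5
Coupling ω_c² = ω_c¹ ⇒ overall = 44/59 × 18/5 = 792/295

792/295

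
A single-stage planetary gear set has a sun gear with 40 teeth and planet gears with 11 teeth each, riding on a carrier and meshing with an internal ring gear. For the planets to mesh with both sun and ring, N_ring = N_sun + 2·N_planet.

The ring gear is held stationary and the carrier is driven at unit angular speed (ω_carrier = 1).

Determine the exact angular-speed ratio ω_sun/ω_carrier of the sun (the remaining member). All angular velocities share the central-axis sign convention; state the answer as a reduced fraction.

51/20

N_ring = 40 + 2·11 = 62
40(ω_s−ω_c) = −62(ω_r−ω_c),  ω_r=0, ω_c=1
ω_s = 1 − (62/40)(0−1) = 51/20
ω_s/ω_c = 51/20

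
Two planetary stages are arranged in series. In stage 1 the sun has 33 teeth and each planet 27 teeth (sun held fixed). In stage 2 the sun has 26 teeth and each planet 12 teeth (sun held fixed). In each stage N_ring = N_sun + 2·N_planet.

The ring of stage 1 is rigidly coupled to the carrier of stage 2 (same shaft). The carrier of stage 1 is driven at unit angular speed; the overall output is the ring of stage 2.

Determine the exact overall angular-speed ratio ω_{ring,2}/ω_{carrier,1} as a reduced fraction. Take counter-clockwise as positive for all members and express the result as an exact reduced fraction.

304/145

Stage 1: N_ring = 33 + 2·27 = 87
Stage 1: 33(ω_s−ω_c) = −87(ω_r−ω_c),  ω_s=0, ω_c=1
Stage 1: ω_r = 1 − (33/87)(0−1) = 40/29
  ⇒ ω_r¹/ω_c¹ = 40/29
Stage 2: N_ring = 26 + 2·12 = 50
Stage 2: 26(ω_s−ω_c) = −50(ω_r−ω_c),  ω_s=0, ω_c=1
Stage 2: ω_r = 1 − (26/50)(0−1) = 38/25
  ⇒ ω_r²/ω_c² = 38/25
Coupling ω_c² = ω_r¹ ⇒ overall = 40/29 × 38/25 = 304/145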